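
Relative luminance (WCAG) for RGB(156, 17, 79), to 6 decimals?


Linearize each channel (sRGB transfer function): c = v/255; c_lin = c/12.92 if c ≤ 0.04045, else ((c+0.055)/1.055)^2.4
  R: 156/255 ≈ 0.611765 > 0.04045 → ((0.611765+0.055)/1.055)^2.4 ≈ 0.332452
  G: 17/255 ≈ 0.066667 > 0.04045 → ((0.066667+0.055)/1.055)^2.4 ≈ 0.005605
  B: 79/255 ≈ 0.309804 > 0.04045 → ((0.309804+0.055)/1.055)^2.4 ≈ 0.078187
R_lin = 0.332452, G_lin = 0.005605, B_lin = 0.078187
L = 0.2126×R + 0.7152×G + 0.0722×B
L = 0.2126×0.332452 + 0.7152×0.005605 + 0.0722×0.078187
L ≈ 0.080333


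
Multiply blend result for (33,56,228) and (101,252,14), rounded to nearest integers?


Multiply: C = A×B/255, rounded to nearest integer
R: 33×101/255 = 3333/255 ≈ 13.071 → 13
G: 56×252/255 = 14112/255 ≈ 55.341 → 55
B: 228×14/255 = 3192/255 ≈ 12.518 → 13
= RGB(13, 55, 13)


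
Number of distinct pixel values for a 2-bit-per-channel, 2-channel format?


Total bits = 2 bits/channel × 2 channels = 4 bits
Distinct pixel values = 2^4
= 16 pixel values


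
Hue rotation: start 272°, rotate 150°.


New hue = (H + rotation) mod 360
New hue = (272 + 150) mod 360
= 422 mod 360
= 62°


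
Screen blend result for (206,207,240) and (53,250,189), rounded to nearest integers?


Screen: C = 255 - (255-A)×(255-B)/255, rounded to nearest integer
R: 255 - (255-206)×(255-53)/255 = 255 - 9898/255 ≈ 255 - 38.816 = 216.184 → 216
G: 255 - (255-207)×(255-250)/255 = 255 - 240/255 ≈ 255 - 0.941 = 254.059 → 254
B: 255 - (255-240)×(255-189)/255 = 255 - 990/255 ≈ 255 - 3.882 = 251.118 → 251
= RGB(216, 254, 251)


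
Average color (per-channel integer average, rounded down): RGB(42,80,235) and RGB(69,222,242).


Midpoint: each channel = ⌊(C₁+C₂)/2⌋
R: ⌊(42+69)/2⌋ = 55
G: ⌊(80+222)/2⌋ = 151
B: ⌊(235+242)/2⌋ = 238
= RGB(55, 151, 238)


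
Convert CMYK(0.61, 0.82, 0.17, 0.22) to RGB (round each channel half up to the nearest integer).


R = 255 × (1-C) × (1-K) = 255 × 0.39 × 0.78 = 77.571 → 78
G = 255 × (1-M) × (1-K) = 255 × 0.18 × 0.78 = 35.802 → 36
B = 255 × (1-Y) × (1-K) = 255 × 0.83 × 0.78 = 165.087 → 165
= RGB(78, 36, 165)


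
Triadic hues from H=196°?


Triadic: equally spaced at 120° intervals
H1 = 196°
H2 = (196 + 120) mod 360 = 316°
H3 = (196 + 240) mod 360 = 76°
Triadic = 196°, 316°, 76°


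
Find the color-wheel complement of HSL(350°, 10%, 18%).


Complement = opposite side of color wheel = hue + 180°
H' = (350 + 180) mod 360 = 170°
S and L unchanged.
= HSL(170°, 10%, 18%)


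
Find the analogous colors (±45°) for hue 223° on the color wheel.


Base hue: 223°
Left analog: (223 - 45) mod 360 = 178°
Right analog: (223 + 45) mod 360 = 268°
Analogous hues = 178° and 268°


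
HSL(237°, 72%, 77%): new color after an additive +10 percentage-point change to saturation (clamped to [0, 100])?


Original S = 72%
Adjustment = +10 percentage points
New S = 72 + (10) = 82
Clamp to [0, 100] → 82
= HSL(237°, 82%, 77%)


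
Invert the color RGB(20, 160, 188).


Invert: (255-R, 255-G, 255-B)
R: 255-20 = 235
G: 255-160 = 95
B: 255-188 = 67
= RGB(235, 95, 67)


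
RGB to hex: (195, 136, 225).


R = 195 → C3 (hex)
G = 136 → 88 (hex)
B = 225 → E1 (hex)
Hex = #C388E1


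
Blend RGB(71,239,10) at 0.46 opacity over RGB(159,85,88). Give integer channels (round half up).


C = α×F + (1-α)×B, with 1-α = 0.54
R: 0.46×71 + 0.54×159 = 32.66 + 85.86 = 118.52 → 119
G: 0.46×239 + 0.54×85 = 109.94 + 45.90 = 155.84 → 156
B: 0.46×10 + 0.54×88 = 4.60 + 47.52 = 52.12 → 52
= RGB(119, 156, 52)


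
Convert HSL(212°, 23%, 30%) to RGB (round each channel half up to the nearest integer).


H=212°, S=0.23, L=0.30
C = (1-|2L-1|)×S = (1-|-0.40|)×0.23 = 0.138
H' = H/60 = 212/60 ≈ 3.5333; X = C×(1-|H' mod 2 - 1|) = 0.0644
m = L - C/2 = 0.30 - 0.069 = 0.231
Sector ⌊H'⌋ = 3 → (R',G',B') = (0.0, 0.0644, 0.138)
RGB = ((R'+m)×255, (G'+m)×255, (B'+m)×255) = (58.905, 75.327, 94.095)
Round half up → RGB(59, 75, 94)


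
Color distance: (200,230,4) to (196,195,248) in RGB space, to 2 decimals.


d = √[(R₁-R₂)² + (G₁-G₂)² + (B₁-B₂)²]
d = √[(200-196)² + (230-195)² + (4-248)²]
d = √[16 + 1225 + 59536]
d = √60777
d ≈ 246.53


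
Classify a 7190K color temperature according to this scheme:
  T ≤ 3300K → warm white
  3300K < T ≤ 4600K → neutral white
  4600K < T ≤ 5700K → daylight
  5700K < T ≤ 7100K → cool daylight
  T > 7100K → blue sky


Temperature: 7190K
7190K > 7100K → blue sky
Classification: blue sky


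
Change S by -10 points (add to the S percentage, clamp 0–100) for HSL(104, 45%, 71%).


Original S = 45%
Adjustment = -10 percentage points
New S = 45 + (-10) = 35
Clamp to [0, 100] → 35
= HSL(104°, 35%, 71%)


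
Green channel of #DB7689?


Color: #DB7689
R = DB = 219
G = 76 = 118
B = 89 = 137
Green = 118


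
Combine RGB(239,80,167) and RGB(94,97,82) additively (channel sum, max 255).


Additive: each channel = min(255, C₁+C₂)
R: 239+94 = 333 → 255
G: 80+97 = 177 → 177
B: 167+82 = 249 → 249
= RGB(255, 177, 249)


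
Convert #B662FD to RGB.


B6 → 182 (R)
62 → 98 (G)
FD → 253 (B)
= RGB(182, 98, 253)


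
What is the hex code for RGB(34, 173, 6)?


R = 34 → 22 (hex)
G = 173 → AD (hex)
B = 6 → 06 (hex)
Hex = #22AD06


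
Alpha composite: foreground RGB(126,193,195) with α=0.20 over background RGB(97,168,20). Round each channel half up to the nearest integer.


C = α×F + (1-α)×B, with 1-α = 0.80
R: 0.20×126 + 0.80×97 = 25.20 + 77.60 = 102.80 → 103
G: 0.20×193 + 0.80×168 = 38.60 + 134.40 = 173.00 → 173
B: 0.20×195 + 0.80×20 = 39.00 + 16.00 = 55.00 → 55
= RGB(103, 173, 55)


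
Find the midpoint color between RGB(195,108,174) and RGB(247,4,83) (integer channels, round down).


Midpoint: each channel = ⌊(C₁+C₂)/2⌋
R: ⌊(195+247)/2⌋ = 221
G: ⌊(108+4)/2⌋ = 56
B: ⌊(174+83)/2⌋ = 128
= RGB(221, 56, 128)


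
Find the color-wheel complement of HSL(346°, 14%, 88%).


Complement = opposite side of color wheel = hue + 180°
H' = (346 + 180) mod 360 = 166°
S and L unchanged.
= HSL(166°, 14%, 88%)


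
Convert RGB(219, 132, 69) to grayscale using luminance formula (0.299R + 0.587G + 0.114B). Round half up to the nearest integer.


Gray = 0.299×R + 0.587×G + 0.114×B
Gray = 0.299×219 + 0.587×132 + 0.114×69
Gray = 65.481 + 77.484 + 7.866
Gray = 150.831 → round half up → 151
Gray = 151


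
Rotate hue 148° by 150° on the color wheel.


New hue = (H + rotation) mod 360
New hue = (148 + 150) mod 360
= 298 mod 360
= 298°


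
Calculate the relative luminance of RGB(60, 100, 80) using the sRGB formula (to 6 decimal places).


Linearize each channel (sRGB transfer function): c = v/255; c_lin = c/12.92 if c ≤ 0.04045, else ((c+0.055)/1.055)^2.4
  R: 60/255 ≈ 0.235294 > 0.04045 → ((0.235294+0.055)/1.055)^2.4 ≈ 0.045186
  G: 100/255 ≈ 0.392157 > 0.04045 → ((0.392157+0.055)/1.055)^2.4 ≈ 0.127438
  B: 80/255 ≈ 0.313725 > 0.04045 → ((0.313725+0.055)/1.055)^2.4 ≈ 0.080220
R_lin = 0.045186, G_lin = 0.127438, B_lin = 0.080220
L = 0.2126×R + 0.7152×G + 0.0722×B
L = 0.2126×0.045186 + 0.7152×0.127438 + 0.0722×0.080220
L ≈ 0.106542


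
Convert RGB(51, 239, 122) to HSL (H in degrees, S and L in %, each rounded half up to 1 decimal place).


Normalize: R'=51/255≈0.2000, G'=239/255≈0.9373, B'=122/255≈0.4784
Max=239/255, Min=51/255, Δ=Max-Min=188/255
L = (Max+Min)/2 = (239+51)/510 = 290/510 = 0.56862… → L = 56.9%
L > 0.5 → S = Δ/(2-Max-Min) = 188/(510-239-51) = 188/220 = 0.85454… → S = 85.5%
(the 1/255 factors cancel in S and H, so raw channel differences can be used)
Max is G' → H = 60 × ((B-R)/Δ + 2) = 60 × ((122-51)/188 + 2)
  71/188 + 2 = 0.3776… + 2 = 2.3776…
  H = 60 × 2.3776… = 142.659…° → H = 142.7°
= HSL(142.7°, 85.5%, 56.9%)


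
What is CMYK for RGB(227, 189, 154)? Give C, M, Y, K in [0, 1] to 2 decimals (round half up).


R'=227/255≈0.8902, G'=189/255≈0.7412, B'=154/255≈0.6039
K = 1 - max(R',G',B') = 1 - 227/255 = 28/255 = 0.10980… → 0.11
(1-R'-K)/(1-K) simplifies to (max-R)/max with max = 227:
C = (227-227)/227 = 0/227 = 0 → 0.00
M = (227-189)/227 = 38/227 = 0.16740… → 0.17
Y = (227-154)/227 = 73/227 = 0.32158… → 0.32
= CMYK(0.00, 0.17, 0.32, 0.11)


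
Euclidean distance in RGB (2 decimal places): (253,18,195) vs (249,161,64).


d = √[(R₁-R₂)² + (G₁-G₂)² + (B₁-B₂)²]
d = √[(253-249)² + (18-161)² + (195-64)²]
d = √[16 + 20449 + 17161]
d = √37626
d ≈ 193.97


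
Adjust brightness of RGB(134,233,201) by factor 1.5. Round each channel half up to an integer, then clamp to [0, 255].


Multiply each channel by 1.5, round half up, clamp to [0, 255]
R: 134×1.5 = 201
G: 233×1.5 = 349.5 → round → 350 → clamp → 255
B: 201×1.5 = 301.5 → round → 302 → clamp → 255
= RGB(201, 255, 255)


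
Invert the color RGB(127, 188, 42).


Invert: (255-R, 255-G, 255-B)
R: 255-127 = 128
G: 255-188 = 67
B: 255-42 = 213
= RGB(128, 67, 213)


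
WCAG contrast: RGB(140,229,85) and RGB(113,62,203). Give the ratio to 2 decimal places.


Linearize each sRGB channel c=v/255: c/12.92 if c ≤ 0.04045 else ((c+0.055)/1.055)^2.4
L = 0.2126×R_lin + 0.7152×G_lin + 0.0722×B_lin
Color 1 (140,229,85):
  R=140: 140/255≈0.5490 > 0.04045 → ((0.5490+0.055)/1.055)^2.4 ≈ 0.26225
  G=229: 229/255≈0.8980 > 0.04045 → ((0.8980+0.055)/1.055)^2.4 ≈ 0.78354
  B=85: 85/255≈0.3333 > 0.04045 → ((0.3333+0.055)/1.055)^2.4 ≈ 0.09084
  L1 = 0.2126×0.26225 + 0.7152×0.78354 + 0.0722×0.09084 ≈ 0.62270
Color 2 (113,62,203):
  R=113: 113/255≈0.4431 > 0.04045 → ((0.4431+0.055)/1.055)^2.4 ≈ 0.16513
  G=62: 62/255≈0.2431 > 0.04045 → ((0.2431+0.055)/1.055)^2.4 ≈ 0.04817
  B=203: 203/255≈0.7961 > 0.04045 → ((0.7961+0.055)/1.055)^2.4 ≈ 0.59720
  L2 = 0.2126×0.16513 + 0.7152×0.04817 + 0.0722×0.59720 ≈ 0.11268
Lighter = 0.62270, Darker = 0.11268
Ratio = (L_lighter + 0.05) / (L_darker + 0.05)
Ratio = (0.62270 + 0.05) / (0.11268 + 0.05) = 0.67270 / 0.16268 ≈ 4.1352
Ratio ≈ 4.14:1


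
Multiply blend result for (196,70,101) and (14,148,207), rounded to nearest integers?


Multiply: C = A×B/255, rounded to nearest integer
R: 196×14/255 = 2744/255 ≈ 10.761 → 11
G: 70×148/255 = 10360/255 ≈ 40.627 → 41
B: 101×207/255 = 20907/255 ≈ 81.988 → 82
= RGB(11, 41, 82)


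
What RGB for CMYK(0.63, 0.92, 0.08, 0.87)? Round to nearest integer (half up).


R = 255 × (1-C) × (1-K) = 255 × 0.37 × 0.13 = 12.2655 → 12
G = 255 × (1-M) × (1-K) = 255 × 0.08 × 0.13 = 2.652 → 3
B = 255 × (1-Y) × (1-K) = 255 × 0.92 × 0.13 = 30.498 → 30
= RGB(12, 3, 30)


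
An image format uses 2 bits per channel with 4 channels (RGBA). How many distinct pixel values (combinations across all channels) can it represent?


Total bits = 2 bits/channel × 4 channels = 8 bits
Distinct pixel values = 2^8
= 256 pixel values


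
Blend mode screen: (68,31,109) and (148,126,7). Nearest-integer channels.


Screen: C = 255 - (255-A)×(255-B)/255, rounded to nearest integer
R: 255 - (255-68)×(255-148)/255 = 255 - 20009/255 ≈ 255 - 78.467 = 176.533 → 177
G: 255 - (255-31)×(255-126)/255 = 255 - 28896/255 ≈ 255 - 113.318 = 141.682 → 142
B: 255 - (255-109)×(255-7)/255 = 255 - 36208/255 ≈ 255 - 141.992 = 113.008 → 113
= RGB(177, 142, 113)


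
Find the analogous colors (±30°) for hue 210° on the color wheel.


Base hue: 210°
Left analog: (210 - 30) mod 360 = 180°
Right analog: (210 + 30) mod 360 = 240°
Analogous hues = 180° and 240°


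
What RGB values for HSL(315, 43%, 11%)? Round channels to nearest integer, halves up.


H=315°, S=0.43, L=0.11
C = (1-|2L-1|)×S = (1-|-0.78|)×0.43 = 0.0946
H' = H/60 = 315/60 ≈ 5.2500; X = C×(1-|H' mod 2 - 1|) = 0.07095
m = L - C/2 = 0.11 - 0.0473 = 0.0627
Sector ⌊H'⌋ = 5 → (R',G',B') = (0.0946, 0.0, 0.07095)
RGB = ((R'+m)×255, (G'+m)×255, (B'+m)×255) = (40.1115, 15.9885, 34.08075)
Round half up → RGB(40, 16, 34)


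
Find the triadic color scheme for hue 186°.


Triadic: equally spaced at 120° intervals
H1 = 186°
H2 = (186 + 120) mod 360 = 306°
H3 = (186 + 240) mod 360 = 66°
Triadic = 186°, 306°, 66°


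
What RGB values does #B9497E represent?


B9 → 185 (R)
49 → 73 (G)
7E → 126 (B)
= RGB(185, 73, 126)


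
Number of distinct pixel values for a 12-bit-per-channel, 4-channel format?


Total bits = 12 bits/channel × 4 channels = 48 bits
Distinct pixel values = 2^48
= 281,474,976,710,656 pixel values


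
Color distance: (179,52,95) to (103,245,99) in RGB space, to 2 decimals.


d = √[(R₁-R₂)² + (G₁-G₂)² + (B₁-B₂)²]
d = √[(179-103)² + (52-245)² + (95-99)²]
d = √[5776 + 37249 + 16]
d = √43041
d ≈ 207.46


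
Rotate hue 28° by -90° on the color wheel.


New hue = (H + rotation) mod 360
New hue = (28 -90) mod 360
= -62 mod 360
= 298°


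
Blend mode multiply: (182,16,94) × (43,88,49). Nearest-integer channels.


Multiply: C = A×B/255, rounded to nearest integer
R: 182×43/255 = 7826/255 ≈ 30.690 → 31
G: 16×88/255 = 1408/255 ≈ 5.522 → 6
B: 94×49/255 = 4606/255 ≈ 18.063 → 18
= RGB(31, 6, 18)


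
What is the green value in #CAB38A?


Color: #CAB38A
R = CA = 202
G = B3 = 179
B = 8A = 138
Green = 179


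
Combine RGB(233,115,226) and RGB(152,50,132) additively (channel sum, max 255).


Additive: each channel = min(255, C₁+C₂)
R: 233+152 = 385 → 255
G: 115+50 = 165 → 165
B: 226+132 = 358 → 255
= RGB(255, 165, 255)


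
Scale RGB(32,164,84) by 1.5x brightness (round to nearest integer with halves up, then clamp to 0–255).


Multiply each channel by 1.5, round half up, clamp to [0, 255]
R: 32×1.5 = 48
G: 164×1.5 = 246
B: 84×1.5 = 126
= RGB(48, 246, 126)


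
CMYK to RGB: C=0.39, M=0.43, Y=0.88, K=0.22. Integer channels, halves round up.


R = 255 × (1-C) × (1-K) = 255 × 0.61 × 0.78 = 121.329 → 121
G = 255 × (1-M) × (1-K) = 255 × 0.57 × 0.78 = 113.373 → 113
B = 255 × (1-Y) × (1-K) = 255 × 0.12 × 0.78 = 23.868 → 24
= RGB(121, 113, 24)


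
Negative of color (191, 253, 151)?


Invert: (255-R, 255-G, 255-B)
R: 255-191 = 64
G: 255-253 = 2
B: 255-151 = 104
= RGB(64, 2, 104)


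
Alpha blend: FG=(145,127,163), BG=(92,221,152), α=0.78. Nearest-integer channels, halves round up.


C = α×F + (1-α)×B, with 1-α = 0.22
R: 0.78×145 + 0.22×92 = 113.10 + 20.24 = 133.34 → 133
G: 0.78×127 + 0.22×221 = 99.06 + 48.62 = 147.68 → 148
B: 0.78×163 + 0.22×152 = 127.14 + 33.44 = 160.58 → 161
= RGB(133, 148, 161)


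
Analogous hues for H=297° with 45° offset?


Base hue: 297°
Left analog: (297 - 45) mod 360 = 252°
Right analog: (297 + 45) mod 360 = 342°
Analogous hues = 252° and 342°


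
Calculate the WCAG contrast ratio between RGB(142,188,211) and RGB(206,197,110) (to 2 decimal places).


Linearize each sRGB channel c=v/255: c/12.92 if c ≤ 0.04045 else ((c+0.055)/1.055)^2.4
L = 0.2126×R_lin + 0.7152×G_lin + 0.0722×B_lin
Color 1 (142,188,211):
  R=142: 142/255≈0.5569 > 0.04045 → ((0.5569+0.055)/1.055)^2.4 ≈ 0.27050
  G=188: 188/255≈0.7373 > 0.04045 → ((0.7373+0.055)/1.055)^2.4 ≈ 0.50289
  B=211: 211/255≈0.8275 > 0.04045 → ((0.8275+0.055)/1.055)^2.4 ≈ 0.65141
  L1 = 0.2126×0.27050 + 0.7152×0.50289 + 0.0722×0.65141 ≈ 0.46420
Color 2 (206,197,110):
  R=206: 206/255≈0.8078 > 0.04045 → ((0.8078+0.055)/1.055)^2.4 ≈ 0.61721
  G=197: 197/255≈0.7725 > 0.04045 → ((0.7725+0.055)/1.055)^2.4 ≈ 0.55834
  B=110: 110/255≈0.4314 > 0.04045 → ((0.4314+0.055)/1.055)^2.4 ≈ 0.15593
  L2 = 0.2126×0.61721 + 0.7152×0.55834 + 0.0722×0.15593 ≈ 0.54180
Lighter = 0.54180, Darker = 0.46420
Ratio = (L_lighter + 0.05) / (L_darker + 0.05)
Ratio = (0.54180 + 0.05) / (0.46420 + 0.05) = 0.59180 / 0.51420 ≈ 1.1509
Ratio ≈ 1.15:1


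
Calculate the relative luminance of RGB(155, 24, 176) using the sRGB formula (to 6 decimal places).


Linearize each channel (sRGB transfer function): c = v/255; c_lin = c/12.92 if c ≤ 0.04045, else ((c+0.055)/1.055)^2.4
  R: 155/255 ≈ 0.607843 > 0.04045 → ((0.607843+0.055)/1.055)^2.4 ≈ 0.327778
  G: 24/255 ≈ 0.094118 > 0.04045 → ((0.094118+0.055)/1.055)^2.4 ≈ 0.009134
  B: 176/255 ≈ 0.690196 > 0.04045 → ((0.690196+0.055)/1.055)^2.4 ≈ 0.434154
R_lin = 0.327778, G_lin = 0.009134, B_lin = 0.434154
L = 0.2126×R + 0.7152×G + 0.0722×B
L = 0.2126×0.327778 + 0.7152×0.009134 + 0.0722×0.434154
L ≈ 0.107564


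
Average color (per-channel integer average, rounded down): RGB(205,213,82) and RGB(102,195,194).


Midpoint: each channel = ⌊(C₁+C₂)/2⌋
R: ⌊(205+102)/2⌋ = 153
G: ⌊(213+195)/2⌋ = 204
B: ⌊(82+194)/2⌋ = 138
= RGB(153, 204, 138)


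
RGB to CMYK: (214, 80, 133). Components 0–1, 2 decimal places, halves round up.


R'=214/255≈0.8392, G'=80/255≈0.3137, B'=133/255≈0.5216
K = 1 - max(R',G',B') = 1 - 214/255 = 41/255 = 0.16078… → 0.16
(1-R'-K)/(1-K) simplifies to (max-R)/max with max = 214:
C = (214-214)/214 = 0/214 = 0 → 0.00
M = (214-80)/214 = 134/214 = 0.62616… → 0.63
Y = (214-133)/214 = 81/214 = 0.37850… → 0.38
= CMYK(0.00, 0.63, 0.38, 0.16)


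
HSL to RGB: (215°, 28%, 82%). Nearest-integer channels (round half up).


H=215°, S=0.28, L=0.82
C = (1-|2L-1|)×S = (1-|0.64|)×0.28 = 0.1008
H' = H/60 = 215/60 ≈ 3.5833; X = C×(1-|H' mod 2 - 1|) = 0.042
m = L - C/2 = 0.82 - 0.0504 = 0.7696
Sector ⌊H'⌋ = 3 → (R',G',B') = (0.0, 0.042, 0.1008)
RGB = ((R'+m)×255, (G'+m)×255, (B'+m)×255) = (196.248, 206.958, 221.952)
Round half up → RGB(196, 207, 222)


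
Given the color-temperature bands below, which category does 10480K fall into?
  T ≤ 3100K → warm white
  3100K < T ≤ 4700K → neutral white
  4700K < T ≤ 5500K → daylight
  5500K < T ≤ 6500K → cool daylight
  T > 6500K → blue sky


Temperature: 10480K
10480K > 6500K → blue sky
Classification: blue sky


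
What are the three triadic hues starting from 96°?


Triadic: equally spaced at 120° intervals
H1 = 96°
H2 = (96 + 120) mod 360 = 216°
H3 = (96 + 240) mod 360 = 336°
Triadic = 96°, 216°, 336°


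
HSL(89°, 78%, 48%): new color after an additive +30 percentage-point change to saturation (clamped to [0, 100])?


Original S = 78%
Adjustment = +30 percentage points
New S = 78 + (30) = 108
Clamp to [0, 100] → 100
= HSL(89°, 100%, 48%)


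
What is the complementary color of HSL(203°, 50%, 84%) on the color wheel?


Complement = opposite side of color wheel = hue + 180°
H' = (203 + 180) mod 360 = 23°
S and L unchanged.
= HSL(23°, 50%, 84%)


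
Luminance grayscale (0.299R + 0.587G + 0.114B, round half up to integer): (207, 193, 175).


Gray = 0.299×R + 0.587×G + 0.114×B
Gray = 0.299×207 + 0.587×193 + 0.114×175
Gray = 61.893 + 113.291 + 19.950
Gray = 195.134 → round half up → 195
Gray = 195


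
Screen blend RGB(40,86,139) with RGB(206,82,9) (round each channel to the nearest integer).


Screen: C = 255 - (255-A)×(255-B)/255, rounded to nearest integer
R: 255 - (255-40)×(255-206)/255 = 255 - 10535/255 ≈ 255 - 41.314 = 213.686 → 214
G: 255 - (255-86)×(255-82)/255 = 255 - 29237/255 ≈ 255 - 114.655 = 140.345 → 140
B: 255 - (255-139)×(255-9)/255 = 255 - 28536/255 ≈ 255 - 111.906 = 143.094 → 143
= RGB(214, 140, 143)


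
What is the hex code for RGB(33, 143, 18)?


R = 33 → 21 (hex)
G = 143 → 8F (hex)
B = 18 → 12 (hex)
Hex = #218F12


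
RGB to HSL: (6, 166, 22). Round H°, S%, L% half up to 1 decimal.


Normalize: R'=6/255≈0.0235, G'=166/255≈0.6510, B'=22/255≈0.0863
Max=166/255, Min=6/255, Δ=Max-Min=160/255
L = (Max+Min)/2 = (166+6)/510 = 172/510 = 0.33725… → L = 33.7%
L ≤ 0.5 → S = Δ/(Max+Min) = 160/(166+6) = 160/172 = 0.93023… → S = 93.0%
(the 1/255 factors cancel in S and H, so raw channel differences can be used)
Max is G' → H = 60 × ((B-R)/Δ + 2) = 60 × ((22-6)/160 + 2)
  16/160 + 2 = 0.1 + 2 = 2.1
  H = 60 × 2.1 = 126° → H = 126.0°
= HSL(126.0°, 93.0%, 33.7%)


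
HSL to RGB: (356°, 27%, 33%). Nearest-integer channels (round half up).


H=356°, S=0.27, L=0.33
C = (1-|2L-1|)×S = (1-|-0.34|)×0.27 = 0.1782
H' = H/60 = 356/60 ≈ 5.9333; X = C×(1-|H' mod 2 - 1|) = 0.01188
m = L - C/2 = 0.33 - 0.0891 = 0.2409
Sector ⌊H'⌋ = 5 → (R',G',B') = (0.1782, 0.0, 0.01188)
RGB = ((R'+m)×255, (G'+m)×255, (B'+m)×255) = (106.8705, 61.4295, 64.4589)
Round half up → RGB(107, 61, 64)


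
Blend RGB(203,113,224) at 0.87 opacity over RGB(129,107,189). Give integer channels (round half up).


C = α×F + (1-α)×B, with 1-α = 0.13
R: 0.87×203 + 0.13×129 = 176.61 + 16.77 = 193.38 → 193
G: 0.87×113 + 0.13×107 = 98.31 + 13.91 = 112.22 → 112
B: 0.87×224 + 0.13×189 = 194.88 + 24.57 = 219.45 → 219
= RGB(193, 112, 219)


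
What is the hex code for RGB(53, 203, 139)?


R = 53 → 35 (hex)
G = 203 → CB (hex)
B = 139 → 8B (hex)
Hex = #35CB8B


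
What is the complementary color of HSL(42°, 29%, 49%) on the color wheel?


Complement = opposite side of color wheel = hue + 180°
H' = (42 + 180) mod 360 = 222°
S and L unchanged.
= HSL(222°, 29%, 49%)


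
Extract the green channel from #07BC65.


Color: #07BC65
R = 07 = 7
G = BC = 188
B = 65 = 101
Green = 188


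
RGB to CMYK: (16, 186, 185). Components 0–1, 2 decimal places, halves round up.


R'=16/255≈0.0627, G'=186/255≈0.7294, B'=185/255≈0.7255
K = 1 - max(R',G',B') = 1 - 186/255 = 69/255 = 0.27058… → 0.27
(1-R'-K)/(1-K) simplifies to (max-R)/max with max = 186:
C = (186-16)/186 = 170/186 = 0.91397… → 0.91
M = (186-186)/186 = 0/186 = 0 → 0.00
Y = (186-185)/186 = 1/186 = 0.00537… → 0.01
= CMYK(0.91, 0.00, 0.01, 0.27)


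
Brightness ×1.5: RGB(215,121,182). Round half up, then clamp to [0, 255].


Multiply each channel by 1.5, round half up, clamp to [0, 255]
R: 215×1.5 = 322.5 → round → 323 → clamp → 255
G: 121×1.5 = 181.5 → round → 182
B: 182×1.5 = 273 → clamp → 255
= RGB(255, 182, 255)


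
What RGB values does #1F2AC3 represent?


1F → 31 (R)
2A → 42 (G)
C3 → 195 (B)
= RGB(31, 42, 195)


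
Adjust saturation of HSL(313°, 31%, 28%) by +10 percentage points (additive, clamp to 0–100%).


Original S = 31%
Adjustment = +10 percentage points
New S = 31 + (10) = 41
Clamp to [0, 100] → 41
= HSL(313°, 41%, 28%)


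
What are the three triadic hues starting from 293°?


Triadic: equally spaced at 120° intervals
H1 = 293°
H2 = (293 + 120) mod 360 = 53°
H3 = (293 + 240) mod 360 = 173°
Triadic = 293°, 53°, 173°


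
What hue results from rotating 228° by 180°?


New hue = (H + rotation) mod 360
New hue = (228 + 180) mod 360
= 408 mod 360
= 48°


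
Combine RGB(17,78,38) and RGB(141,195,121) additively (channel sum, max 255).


Additive: each channel = min(255, C₁+C₂)
R: 17+141 = 158 → 158
G: 78+195 = 273 → 255
B: 38+121 = 159 → 159
= RGB(158, 255, 159)


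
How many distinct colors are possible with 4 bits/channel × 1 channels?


Total bits = 4 bits/channel × 1 channels = 4 bits
Distinct colors = 2^4
= 16 colors


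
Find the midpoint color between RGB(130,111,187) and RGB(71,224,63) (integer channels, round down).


Midpoint: each channel = ⌊(C₁+C₂)/2⌋
R: ⌊(130+71)/2⌋ = 100
G: ⌊(111+224)/2⌋ = 167
B: ⌊(187+63)/2⌋ = 125
= RGB(100, 167, 125)


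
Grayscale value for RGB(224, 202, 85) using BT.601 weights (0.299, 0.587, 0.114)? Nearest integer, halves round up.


Gray = 0.299×R + 0.587×G + 0.114×B
Gray = 0.299×224 + 0.587×202 + 0.114×85
Gray = 66.976 + 118.574 + 9.690
Gray = 195.240 → round half up → 195
Gray = 195


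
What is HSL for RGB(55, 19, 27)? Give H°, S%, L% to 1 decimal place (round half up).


Normalize: R'=55/255≈0.2157, G'=19/255≈0.0745, B'=27/255≈0.1059
Max=55/255, Min=19/255, Δ=Max-Min=36/255
L = (Max+Min)/2 = (55+19)/510 = 74/510 = 0.14509… → L = 14.5%
L ≤ 0.5 → S = Δ/(Max+Min) = 36/(55+19) = 36/74 = 0.48648… → S = 48.6%
(the 1/255 factors cancel in S and H, so raw channel differences can be used)
Max is R' → H = 60 × (((G-B)/Δ) mod 6) = 60 × (((19-27)/36) mod 6)
  (-8)/36 = -0.2222…; negative, so add 6 → 5.7777…
  H = 60 × 5.7777… = 346.666…° → H = 346.7°
= HSL(346.7°, 48.6%, 14.5%)


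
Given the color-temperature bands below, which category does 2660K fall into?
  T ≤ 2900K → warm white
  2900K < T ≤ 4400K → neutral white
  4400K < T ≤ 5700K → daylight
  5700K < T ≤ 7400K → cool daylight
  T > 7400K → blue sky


Temperature: 2660K
2660K ≤ 2900K → warm white
Classification: warm white


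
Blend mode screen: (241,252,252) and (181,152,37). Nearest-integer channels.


Screen: C = 255 - (255-A)×(255-B)/255, rounded to nearest integer
R: 255 - (255-241)×(255-181)/255 = 255 - 1036/255 ≈ 255 - 4.063 = 250.937 → 251
G: 255 - (255-252)×(255-152)/255 = 255 - 309/255 ≈ 255 - 1.212 = 253.788 → 254
B: 255 - (255-252)×(255-37)/255 = 255 - 654/255 ≈ 255 - 2.565 = 252.435 → 252
= RGB(251, 254, 252)


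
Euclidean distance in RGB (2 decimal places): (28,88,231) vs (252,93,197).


d = √[(R₁-R₂)² + (G₁-G₂)² + (B₁-B₂)²]
d = √[(28-252)² + (88-93)² + (231-197)²]
d = √[50176 + 25 + 1156]
d = √51357
d ≈ 226.62


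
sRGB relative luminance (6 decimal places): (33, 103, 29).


Linearize each channel (sRGB transfer function): c = v/255; c_lin = c/12.92 if c ≤ 0.04045, else ((c+0.055)/1.055)^2.4
  R: 33/255 ≈ 0.129412 > 0.04045 → ((0.129412+0.055)/1.055)^2.4 ≈ 0.015209
  G: 103/255 ≈ 0.403922 > 0.04045 → ((0.403922+0.055)/1.055)^2.4 ≈ 0.135633
  B: 29/255 ≈ 0.113725 > 0.04045 → ((0.113725+0.055)/1.055)^2.4 ≈ 0.012286
R_lin = 0.015209, G_lin = 0.135633, B_lin = 0.012286
L = 0.2126×R + 0.7152×G + 0.0722×B
L = 0.2126×0.015209 + 0.7152×0.135633 + 0.0722×0.012286
L ≈ 0.101125


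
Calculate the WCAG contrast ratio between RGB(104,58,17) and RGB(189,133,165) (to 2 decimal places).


Linearize each sRGB channel c=v/255: c/12.92 if c ≤ 0.04045 else ((c+0.055)/1.055)^2.4
L = 0.2126×R_lin + 0.7152×G_lin + 0.0722×B_lin
Color 1 (104,58,17):
  R=104: 104/255≈0.4078 > 0.04045 → ((0.4078+0.055)/1.055)^2.4 ≈ 0.13843
  G=58: 58/255≈0.2275 > 0.04045 → ((0.2275+0.055)/1.055)^2.4 ≈ 0.04231
  B=17: 17/255≈0.0667 > 0.04045 → ((0.0667+0.055)/1.055)^2.4 ≈ 0.00561
  L1 = 0.2126×0.13843 + 0.7152×0.04231 + 0.0722×0.00561 ≈ 0.06010
Color 2 (189,133,165):
  R=189: 189/255≈0.7412 > 0.04045 → ((0.7412+0.055)/1.055)^2.4 ≈ 0.50888
  G=133: 133/255≈0.5216 > 0.04045 → ((0.5216+0.055)/1.055)^2.4 ≈ 0.23455
  B=165: 165/255≈0.6471 > 0.04045 → ((0.6471+0.055)/1.055)^2.4 ≈ 0.37626
  L2 = 0.2126×0.50888 + 0.7152×0.23455 + 0.0722×0.37626 ≈ 0.30310
Lighter = 0.30310, Darker = 0.06010
Ratio = (L_lighter + 0.05) / (L_darker + 0.05)
Ratio = (0.30310 + 0.05) / (0.06010 + 0.05) = 0.35310 / 0.11010 ≈ 3.2072
Ratio ≈ 3.21:1


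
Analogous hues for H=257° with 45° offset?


Base hue: 257°
Left analog: (257 - 45) mod 360 = 212°
Right analog: (257 + 45) mod 360 = 302°
Analogous hues = 212° and 302°


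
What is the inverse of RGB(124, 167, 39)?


Invert: (255-R, 255-G, 255-B)
R: 255-124 = 131
G: 255-167 = 88
B: 255-39 = 216
= RGB(131, 88, 216)


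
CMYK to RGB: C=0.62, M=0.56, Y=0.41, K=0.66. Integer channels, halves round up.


R = 255 × (1-C) × (1-K) = 255 × 0.38 × 0.34 = 32.946 → 33
G = 255 × (1-M) × (1-K) = 255 × 0.44 × 0.34 = 38.148 → 38
B = 255 × (1-Y) × (1-K) = 255 × 0.59 × 0.34 = 51.153 → 51
= RGB(33, 38, 51)


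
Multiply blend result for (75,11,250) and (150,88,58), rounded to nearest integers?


Multiply: C = A×B/255, rounded to nearest integer
R: 75×150/255 = 11250/255 ≈ 44.118 → 44
G: 11×88/255 = 968/255 ≈ 3.796 → 4
B: 250×58/255 = 14500/255 ≈ 56.863 → 57
= RGB(44, 4, 57)


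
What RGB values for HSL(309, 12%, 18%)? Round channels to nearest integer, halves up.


H=309°, S=0.12, L=0.18
C = (1-|2L-1|)×S = (1-|-0.64|)×0.12 = 0.0432
H' = H/60 = 309/60 ≈ 5.1500; X = C×(1-|H' mod 2 - 1|) = 0.03672
m = L - C/2 = 0.18 - 0.0216 = 0.1584
Sector ⌊H'⌋ = 5 → (R',G',B') = (0.0432, 0.0, 0.03672)
RGB = ((R'+m)×255, (G'+m)×255, (B'+m)×255) = (51.408, 40.392, 49.7556)
Round half up → RGB(51, 40, 50)


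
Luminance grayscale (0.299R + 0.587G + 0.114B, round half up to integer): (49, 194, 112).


Gray = 0.299×R + 0.587×G + 0.114×B
Gray = 0.299×49 + 0.587×194 + 0.114×112
Gray = 14.651 + 113.878 + 12.768
Gray = 141.297 → round half up → 141
Gray = 141


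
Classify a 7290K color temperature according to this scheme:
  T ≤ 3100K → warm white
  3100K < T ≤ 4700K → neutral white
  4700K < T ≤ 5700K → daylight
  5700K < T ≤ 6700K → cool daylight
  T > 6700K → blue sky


Temperature: 7290K
7290K > 6700K → blue sky
Classification: blue sky


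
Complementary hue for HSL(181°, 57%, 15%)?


Complement = opposite side of color wheel = hue + 180°
H' = (181 + 180) mod 360 = 1°
S and L unchanged.
= HSL(1°, 57%, 15%)


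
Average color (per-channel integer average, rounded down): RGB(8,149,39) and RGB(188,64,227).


Midpoint: each channel = ⌊(C₁+C₂)/2⌋
R: ⌊(8+188)/2⌋ = 98
G: ⌊(149+64)/2⌋ = 106
B: ⌊(39+227)/2⌋ = 133
= RGB(98, 106, 133)


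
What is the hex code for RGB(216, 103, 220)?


R = 216 → D8 (hex)
G = 103 → 67 (hex)
B = 220 → DC (hex)
Hex = #D867DC


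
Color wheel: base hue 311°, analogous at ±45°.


Base hue: 311°
Left analog: (311 - 45) mod 360 = 266°
Right analog: (311 + 45) mod 360 = 356°
Analogous hues = 266° and 356°


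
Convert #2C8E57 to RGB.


2C → 44 (R)
8E → 142 (G)
57 → 87 (B)
= RGB(44, 142, 87)


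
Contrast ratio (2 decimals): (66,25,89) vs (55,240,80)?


Linearize each sRGB channel c=v/255: c/12.92 if c ≤ 0.04045 else ((c+0.055)/1.055)^2.4
L = 0.2126×R_lin + 0.7152×G_lin + 0.0722×B_lin
Color 1 (66,25,89):
  R=66: 66/255≈0.2588 > 0.04045 → ((0.2588+0.055)/1.055)^2.4 ≈ 0.05448
  G=25: 25/255≈0.0980 > 0.04045 → ((0.0980+0.055)/1.055)^2.4 ≈ 0.00972
  B=89: 89/255≈0.3490 > 0.04045 → ((0.3490+0.055)/1.055)^2.4 ≈ 0.09990
  L1 = 0.2126×0.05448 + 0.7152×0.00972 + 0.0722×0.09990 ≈ 0.02575
Color 2 (55,240,80):
  R=55: 55/255≈0.2157 > 0.04045 → ((0.2157+0.055)/1.055)^2.4 ≈ 0.03820
  G=240: 240/255≈0.9412 > 0.04045 → ((0.9412+0.055)/1.055)^2.4 ≈ 0.87137
  B=80: 80/255≈0.3137 > 0.04045 → ((0.3137+0.055)/1.055)^2.4 ≈ 0.08022
  L2 = 0.2126×0.03820 + 0.7152×0.87137 + 0.0722×0.08022 ≈ 0.63712
Lighter = 0.63712, Darker = 0.02575
Ratio = (L_lighter + 0.05) / (L_darker + 0.05)
Ratio = (0.63712 + 0.05) / (0.02575 + 0.05) = 0.68712 / 0.07575 ≈ 9.0711
Ratio ≈ 9.07:1


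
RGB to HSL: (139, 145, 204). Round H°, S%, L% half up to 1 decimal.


Normalize: R'=139/255≈0.5451, G'=145/255≈0.5686, B'=204/255≈0.8000
Max=204/255, Min=139/255, Δ=Max-Min=65/255
L = (Max+Min)/2 = (204+139)/510 = 343/510 = 0.67254… → L = 67.3%
L > 0.5 → S = Δ/(2-Max-Min) = 65/(510-204-139) = 65/167 = 0.38922… → S = 38.9%
(the 1/255 factors cancel in S and H, so raw channel differences can be used)
Max is B' → H = 60 × ((R-G)/Δ + 4) = 60 × ((139-145)/65 + 4)
  -6/65 + 4 = -0.0923… + 4 = 3.9076…
  H = 60 × 3.9076… = 234.461…° → H = 234.5°
= HSL(234.5°, 38.9%, 67.3%)


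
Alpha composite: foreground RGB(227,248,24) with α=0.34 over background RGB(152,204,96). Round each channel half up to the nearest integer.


C = α×F + (1-α)×B, with 1-α = 0.66
R: 0.34×227 + 0.66×152 = 77.18 + 100.32 = 177.50 → 178
G: 0.34×248 + 0.66×204 = 84.32 + 134.64 = 218.96 → 219
B: 0.34×24 + 0.66×96 = 8.16 + 63.36 = 71.52 → 72
= RGB(178, 219, 72)


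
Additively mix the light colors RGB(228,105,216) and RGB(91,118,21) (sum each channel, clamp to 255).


Additive: each channel = min(255, C₁+C₂)
R: 228+91 = 319 → 255
G: 105+118 = 223 → 223
B: 216+21 = 237 → 237
= RGB(255, 223, 237)


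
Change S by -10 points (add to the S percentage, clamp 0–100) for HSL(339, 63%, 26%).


Original S = 63%
Adjustment = -10 percentage points
New S = 63 + (-10) = 53
Clamp to [0, 100] → 53
= HSL(339°, 53%, 26%)


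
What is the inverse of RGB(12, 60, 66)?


Invert: (255-R, 255-G, 255-B)
R: 255-12 = 243
G: 255-60 = 195
B: 255-66 = 189
= RGB(243, 195, 189)


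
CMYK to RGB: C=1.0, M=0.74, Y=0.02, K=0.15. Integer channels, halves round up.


R = 255 × (1-C) × (1-K) = 255 × 0.00 × 0.85 = 0
G = 255 × (1-M) × (1-K) = 255 × 0.26 × 0.85 = 56.355 → 56
B = 255 × (1-Y) × (1-K) = 255 × 0.98 × 0.85 = 212.415 → 212
= RGB(0, 56, 212)


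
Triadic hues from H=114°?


Triadic: equally spaced at 120° intervals
H1 = 114°
H2 = (114 + 120) mod 360 = 234°
H3 = (114 + 240) mod 360 = 354°
Triadic = 114°, 234°, 354°


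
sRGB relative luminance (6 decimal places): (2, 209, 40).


Linearize each channel (sRGB transfer function): c = v/255; c_lin = c/12.92 if c ≤ 0.04045, else ((c+0.055)/1.055)^2.4
  R: 2/255 ≈ 0.007843 ≤ 0.04045 → 0.007843/12.92 ≈ 0.000607
  G: 209/255 ≈ 0.819608 > 0.04045 → ((0.819608+0.055)/1.055)^2.4 ≈ 0.637597
  B: 40/255 ≈ 0.156863 > 0.04045 → ((0.156863+0.055)/1.055)^2.4 ≈ 0.021219
R_lin = 0.000607, G_lin = 0.637597, B_lin = 0.021219
L = 0.2126×R + 0.7152×G + 0.0722×B
L = 0.2126×0.000607 + 0.7152×0.637597 + 0.0722×0.021219
L ≈ 0.457670


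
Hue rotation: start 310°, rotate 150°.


New hue = (H + rotation) mod 360
New hue = (310 + 150) mod 360
= 460 mod 360
= 100°


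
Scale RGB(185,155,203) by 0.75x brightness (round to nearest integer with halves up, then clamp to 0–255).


Multiply each channel by 0.75, round half up, clamp to [0, 255]
R: 185×0.75 = 138.75 → round → 139
G: 155×0.75 = 116.25 → round → 116
B: 203×0.75 = 152.25 → round → 152
= RGB(139, 116, 152)


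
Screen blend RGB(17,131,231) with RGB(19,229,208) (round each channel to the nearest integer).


Screen: C = 255 - (255-A)×(255-B)/255, rounded to nearest integer
R: 255 - (255-17)×(255-19)/255 = 255 - 56168/255 ≈ 255 - 220.267 = 34.733 → 35
G: 255 - (255-131)×(255-229)/255 = 255 - 3224/255 ≈ 255 - 12.643 = 242.357 → 242
B: 255 - (255-231)×(255-208)/255 = 255 - 1128/255 ≈ 255 - 4.424 = 250.576 → 251
= RGB(35, 242, 251)


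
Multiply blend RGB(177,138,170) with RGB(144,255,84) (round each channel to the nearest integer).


Multiply: C = A×B/255, rounded to nearest integer
R: 177×144/255 = 25488/255 ≈ 99.953 → 100
G: 138×255/255 = 35190/255 ≈ 138.000 → 138
B: 170×84/255 = 14280/255 ≈ 56.000 → 56
= RGB(100, 138, 56)


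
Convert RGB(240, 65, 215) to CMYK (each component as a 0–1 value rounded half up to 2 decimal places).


R'=240/255≈0.9412, G'=65/255≈0.2549, B'=215/255≈0.8431
K = 1 - max(R',G',B') = 1 - 240/255 = 15/255 = 0.05882… → 0.06
(1-R'-K)/(1-K) simplifies to (max-R)/max with max = 240:
C = (240-240)/240 = 0/240 = 0 → 0.00
M = (240-65)/240 = 175/240 = 0.72916… → 0.73
Y = (240-215)/240 = 25/240 = 0.10416… → 0.10
= CMYK(0.00, 0.73, 0.10, 0.06)


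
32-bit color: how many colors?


Colors = 2^bits = 2^32
= 4,294,967,296 colors


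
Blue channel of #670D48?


Color: #670D48
R = 67 = 103
G = 0D = 13
B = 48 = 72
Blue = 72


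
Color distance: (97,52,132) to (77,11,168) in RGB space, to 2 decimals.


d = √[(R₁-R₂)² + (G₁-G₂)² + (B₁-B₂)²]
d = √[(97-77)² + (52-11)² + (132-168)²]
d = √[400 + 1681 + 1296]
d = √3377
d ≈ 58.11


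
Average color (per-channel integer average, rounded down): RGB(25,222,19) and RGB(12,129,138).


Midpoint: each channel = ⌊(C₁+C₂)/2⌋
R: ⌊(25+12)/2⌋ = 18
G: ⌊(222+129)/2⌋ = 175
B: ⌊(19+138)/2⌋ = 78
= RGB(18, 175, 78)


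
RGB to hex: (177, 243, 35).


R = 177 → B1 (hex)
G = 243 → F3 (hex)
B = 35 → 23 (hex)
Hex = #B1F323


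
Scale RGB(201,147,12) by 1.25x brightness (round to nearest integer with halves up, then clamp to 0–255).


Multiply each channel by 1.25, round half up, clamp to [0, 255]
R: 201×1.25 = 251.25 → round → 251
G: 147×1.25 = 183.75 → round → 184
B: 12×1.25 = 15
= RGB(251, 184, 15)


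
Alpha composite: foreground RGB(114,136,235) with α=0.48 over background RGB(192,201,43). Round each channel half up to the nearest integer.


C = α×F + (1-α)×B, with 1-α = 0.52
R: 0.48×114 + 0.52×192 = 54.72 + 99.84 = 154.56 → 155
G: 0.48×136 + 0.52×201 = 65.28 + 104.52 = 169.80 → 170
B: 0.48×235 + 0.52×43 = 112.80 + 22.36 = 135.16 → 135
= RGB(155, 170, 135)


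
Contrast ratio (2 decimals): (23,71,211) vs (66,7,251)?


Linearize each sRGB channel c=v/255: c/12.92 if c ≤ 0.04045 else ((c+0.055)/1.055)^2.4
L = 0.2126×R_lin + 0.7152×G_lin + 0.0722×B_lin
Color 1 (23,71,211):
  R=23: 23/255≈0.0902 > 0.04045 → ((0.0902+0.055)/1.055)^2.4 ≈ 0.00857
  G=71: 71/255≈0.2784 > 0.04045 → ((0.2784+0.055)/1.055)^2.4 ≈ 0.06301
  B=211: 211/255≈0.8275 > 0.04045 → ((0.8275+0.055)/1.055)^2.4 ≈ 0.65141
  L1 = 0.2126×0.00857 + 0.7152×0.06301 + 0.0722×0.65141 ≈ 0.09392
Color 2 (66,7,251):
  R=66: 66/255≈0.2588 > 0.04045 → ((0.2588+0.055)/1.055)^2.4 ≈ 0.05448
  G=7: 7/255≈0.0275 ≤ 0.04045 → 0.0275/12.92 ≈ 0.00212
  B=251: 251/255≈0.9843 > 0.04045 → ((0.9843+0.055)/1.055)^2.4 ≈ 0.96469
  L2 = 0.2126×0.05448 + 0.7152×0.00212 + 0.0722×0.96469 ≈ 0.08275
Lighter = 0.09392, Darker = 0.08275
Ratio = (L_lighter + 0.05) / (L_darker + 0.05)
Ratio = (0.09392 + 0.05) / (0.08275 + 0.05) = 0.14392 / 0.13275 ≈ 1.0841
Ratio ≈ 1.08:1


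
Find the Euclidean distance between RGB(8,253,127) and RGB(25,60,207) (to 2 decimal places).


d = √[(R₁-R₂)² + (G₁-G₂)² + (B₁-B₂)²]
d = √[(8-25)² + (253-60)² + (127-207)²]
d = √[289 + 37249 + 6400]
d = √43938
d ≈ 209.61


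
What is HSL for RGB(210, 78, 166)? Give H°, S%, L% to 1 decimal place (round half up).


Normalize: R'=210/255≈0.8235, G'=78/255≈0.3059, B'=166/255≈0.6510
Max=210/255, Min=78/255, Δ=Max-Min=132/255
L = (Max+Min)/2 = (210+78)/510 = 288/510 = 0.56470… → L = 56.5%
L > 0.5 → S = Δ/(2-Max-Min) = 132/(510-210-78) = 132/222 = 0.59459… → S = 59.5%
(the 1/255 factors cancel in S and H, so raw channel differences can be used)
Max is R' → H = 60 × (((G-B)/Δ) mod 6) = 60 × (((78-166)/132) mod 6)
  (-88)/132 = -0.6666…; negative, so add 6 → 5.3333…
  H = 60 × 5.3333… = 320° → H = 320.0°
= HSL(320.0°, 59.5%, 56.5%)


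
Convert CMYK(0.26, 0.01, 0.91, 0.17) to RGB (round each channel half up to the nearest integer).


R = 255 × (1-C) × (1-K) = 255 × 0.74 × 0.83 = 156.621 → 157
G = 255 × (1-M) × (1-K) = 255 × 0.99 × 0.83 = 209.5335 → 210
B = 255 × (1-Y) × (1-K) = 255 × 0.09 × 0.83 = 19.0485 → 19
= RGB(157, 210, 19)


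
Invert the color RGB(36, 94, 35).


Invert: (255-R, 255-G, 255-B)
R: 255-36 = 219
G: 255-94 = 161
B: 255-35 = 220
= RGB(219, 161, 220)


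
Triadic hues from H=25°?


Triadic: equally spaced at 120° intervals
H1 = 25°
H2 = (25 + 120) mod 360 = 145°
H3 = (25 + 240) mod 360 = 265°
Triadic = 25°, 145°, 265°


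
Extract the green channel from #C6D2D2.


Color: #C6D2D2
R = C6 = 198
G = D2 = 210
B = D2 = 210
Green = 210


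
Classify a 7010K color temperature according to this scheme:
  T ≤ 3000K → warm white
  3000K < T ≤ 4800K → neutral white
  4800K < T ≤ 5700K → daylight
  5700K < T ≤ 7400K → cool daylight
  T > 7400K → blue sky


Temperature: 7010K
5700K < 7010K ≤ 7400K → cool daylight
Classification: cool daylight
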